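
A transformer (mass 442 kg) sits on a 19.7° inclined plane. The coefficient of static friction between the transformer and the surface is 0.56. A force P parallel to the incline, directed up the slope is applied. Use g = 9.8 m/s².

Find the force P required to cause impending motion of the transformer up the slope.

At impending motion up the slope, friction acts down-slope at its limit: f = μ_s N.
P is parallel to the surface, so N = m g cos θ = 4080 N.
Along the incline: P = m g sin θ + μ_s N = 1460 + 0.56×4080 = 3740 N.

P ≈ 3740 N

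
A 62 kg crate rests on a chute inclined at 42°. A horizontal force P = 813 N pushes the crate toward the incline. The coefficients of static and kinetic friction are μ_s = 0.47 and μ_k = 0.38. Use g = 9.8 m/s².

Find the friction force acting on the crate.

Resolve perpendicular to the incline: N = m g cos θ + P sin θ = 62×9.8×cos 42° + 813×sin 42° = 995.5 N.
Along the incline, the net driving force (taking up-slope positive) is P cos θ − m g sin θ = 604.2 − 406.6 = 197.6 N, so equilibrium requires friction f = -197.6 N (down-slope).
Maximum static friction: μ_s N = 0.47 × 995.5 = 467.9 N.
|f_req| = 197.6 ≤ 467.9 N → the crate is in equilibrium; friction equals the required value.

f ≈ 198 N (down the incline)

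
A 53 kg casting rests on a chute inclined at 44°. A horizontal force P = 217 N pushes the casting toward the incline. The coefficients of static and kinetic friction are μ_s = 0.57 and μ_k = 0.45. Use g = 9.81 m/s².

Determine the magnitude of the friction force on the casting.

f ≈ 205 N (up the incline)

Normal direction: N = m g cos θ + P sin θ = 524.7 N.
Parallel to the incline: P cos θ − m g sin θ = 156.1 − 361.2 = -205.1 N; the friction needed to balance this is 205.1 N acting up the slope.
Maximum static friction: μ_s N = 0.57 × 524.7 = 299.1 N.
Since 205.1 N is within the 299.1 N limit, the casting stays put and friction is exactly 205 N.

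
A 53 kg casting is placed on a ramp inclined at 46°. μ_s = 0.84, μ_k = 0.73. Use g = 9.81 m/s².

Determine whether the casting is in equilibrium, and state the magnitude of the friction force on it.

f ≈ 264 N

N = m g cos θ = 361 N.
Down-slope weight component: m g sin θ = 374 N.
μ_s N = 303 N.
374 > 303 N, so it slides; kinetic friction f = μ_k N = 0.73×361 = 264 N.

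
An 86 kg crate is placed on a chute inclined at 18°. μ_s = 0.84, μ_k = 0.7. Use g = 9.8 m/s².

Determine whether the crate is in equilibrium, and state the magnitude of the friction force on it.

N = m g cos θ = 802 N.
Down-slope weight component: m g sin θ = 260 N.
μ_s N = 673 N.
260 ≤ 673 N, so it stays put; friction = 260 N.

f ≈ 260 N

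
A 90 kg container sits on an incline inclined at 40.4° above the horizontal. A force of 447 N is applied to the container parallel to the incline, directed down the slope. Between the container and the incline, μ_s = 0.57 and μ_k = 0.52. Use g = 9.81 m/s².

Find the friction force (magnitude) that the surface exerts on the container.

Normal force: N = m g cos θ = 90 × 9.81 × cos 40.4° = 672.4 N.
The friction needed for equilibrium is m g sin θ + P = 572.2 + 447 = 1019 N, measured positive up-slope.
Static friction can supply at most μ_s N = 383.2 N.
Since |1019| > 383.2 N, static friction cannot hold it; the container slides down the incline and kinetic friction applies: f = μ_k N = 0.52 × 672.4 = 350 N.

f ≈ 350 N (up the incline)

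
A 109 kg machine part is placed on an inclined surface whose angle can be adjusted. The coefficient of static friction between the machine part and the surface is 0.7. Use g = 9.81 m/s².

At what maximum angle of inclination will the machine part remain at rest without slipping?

θ_max ≈ 35°

At the slip threshold, m g sin θ = μ_s · m g cos θ, so tan θ = μ_s.
θ_max = arctan(0.7) = 35°.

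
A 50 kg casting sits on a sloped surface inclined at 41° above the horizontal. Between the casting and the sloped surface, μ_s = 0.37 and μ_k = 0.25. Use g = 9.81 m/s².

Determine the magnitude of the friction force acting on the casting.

f ≈ 92.5 N (up the incline)

The normal reaction is N = m g cos θ = 370.2 N.
For equilibrium along the incline, friction must balance the weight component: f = m g sin θ = 321.8 N up the slope.
The static-friction ceiling is μ_s N = 0.37 × 370.2 = 137 N.
Since |321.8| > 137 N, static friction cannot hold it; the casting slides down the incline and kinetic friction applies: f = μ_k N = 0.25 × 370.2 = 92.5 N.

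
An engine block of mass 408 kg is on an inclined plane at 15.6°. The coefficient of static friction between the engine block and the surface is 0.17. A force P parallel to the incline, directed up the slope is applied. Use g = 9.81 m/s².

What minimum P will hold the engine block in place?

P_min ≈ 421 N

The engine block tends to slide down (tan θ > μ_s), so at the point of impending slip friction acts up-slope at its limit: f = μ_s N.
P is parallel to the surface, so N = m g cos θ = 3860 N.
Along the incline: P + μ_s N = m g sin θ, so P = 1080 − 0.17×3860 = 421 N.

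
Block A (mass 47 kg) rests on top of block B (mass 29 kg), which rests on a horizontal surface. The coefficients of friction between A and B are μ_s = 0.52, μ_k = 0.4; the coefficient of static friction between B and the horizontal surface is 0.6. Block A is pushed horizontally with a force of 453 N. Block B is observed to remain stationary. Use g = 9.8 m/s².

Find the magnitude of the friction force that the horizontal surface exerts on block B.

Normal force at the A–B interface: N₁ = m_A g = 460.6 N.
So the A–B interface can sustain at most μ_s N₁ = 239.5 N of static friction.
Since P = 453 N > 239.5 N, A slides on B; the A–B friction is kinetic: f₁ = μ_k N₁ = 0.4×460.6 = 184 N.
By Newton's third law B feels 184 N forward from A. With B stationary, the floor's static friction on B balances it: f₂ = 184 N (well within μ_s(m_A+m_B)g = 446.9 N).

f ≈ 184 N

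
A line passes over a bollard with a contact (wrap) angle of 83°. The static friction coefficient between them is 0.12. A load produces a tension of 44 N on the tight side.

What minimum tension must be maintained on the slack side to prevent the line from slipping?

Capstan equation at impending slip: T_tight/T_slack = e^{μβ}.
β = 83° = 1.449 rad; e^{μβ} = e^{0.12×1.449} = 1.19.
T_slack = T_tight / e^{μβ} = 44 / 1.19 = 37 N.

T_min ≈ 37 N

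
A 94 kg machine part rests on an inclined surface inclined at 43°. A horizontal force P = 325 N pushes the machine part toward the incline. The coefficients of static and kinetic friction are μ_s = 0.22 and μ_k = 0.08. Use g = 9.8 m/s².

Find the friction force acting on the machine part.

Resolve perpendicular to the incline: N = m g cos θ + P sin θ = 94×9.8×cos 43° + 325×sin 43° = 895.4 N.
Along the incline, the net driving force (taking up-slope positive) is P cos θ − m g sin θ = 237.7 − 628.3 = -390.6 N, so equilibrium requires friction f = 390.6 N (up-slope).
The limit of static friction is μ_s N = 197 N.
The required 390.6 N exceeds the static limit, so the machine part slides down-slope and f = μ_k N = 0.08×895.4 = 71.6 N.

f ≈ 71.6 N (up the incline)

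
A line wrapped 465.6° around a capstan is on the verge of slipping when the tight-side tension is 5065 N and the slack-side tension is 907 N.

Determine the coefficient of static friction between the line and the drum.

T₂/T₁ = e^{μβ} → μ = ln(T₂/T₁)/β.
β = 465.6° = 8.126 rad.
μ = ln(5065/907)/8.126 = ln(5.584)/8.126 = 0.212.

μ ≈ 0.212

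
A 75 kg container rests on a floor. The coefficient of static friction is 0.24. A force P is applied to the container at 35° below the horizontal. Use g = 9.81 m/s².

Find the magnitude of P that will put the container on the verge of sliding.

P ≈ 259 N

N = m g + P sin α (the push presses the container into the floor).
At impending slip, P cos α = μ_s N = μ_s (m g + P sin α).
Solving: P (cos α − μ_s sin α) = μ_s m g → P = 0.24×736/(cos 35° − 0.24 sin 35°) = 177/0.6815 = 259 N.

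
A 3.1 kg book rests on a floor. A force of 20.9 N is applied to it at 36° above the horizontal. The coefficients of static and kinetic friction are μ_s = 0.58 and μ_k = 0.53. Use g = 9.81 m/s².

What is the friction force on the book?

f ≈ 9.61 N

The vertical component of P reduces the normal force: N = m g − P sin α = 30.41 − 12.28 = 18.13 N.
The horizontal driving force is P cos α = 16.91 N, so equilibrium needs friction f = 16.91 N.
The static-friction limit is μ_s N = 10.51 N.
The required friction exceeds μ_s N, so the book moves and f = μ_k N = 9.61 N.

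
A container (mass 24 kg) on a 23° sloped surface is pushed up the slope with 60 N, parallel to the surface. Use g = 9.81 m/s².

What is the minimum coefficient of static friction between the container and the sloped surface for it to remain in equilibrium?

μ_s,min ≈ 0.148

N = m g cos θ = 216.7 N.
Friction must make up the shortfall along the incline: f = m g sin θ − P = 91.99 − 60 = 31.99 N.
At the threshold f = μ_s N, so μ_s,min = 31.99/216.7 = 0.148.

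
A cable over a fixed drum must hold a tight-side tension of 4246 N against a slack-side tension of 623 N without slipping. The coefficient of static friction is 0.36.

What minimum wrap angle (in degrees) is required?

T₂/T₁ = e^{μβ} → β = ln(T₂/T₁)/μ.
β = ln(4246/623)/0.36 = 1.919/0.36 = 5.331 rad.
In degrees: β = 5.331 × 180/π = 305°.

β_min ≈ 305°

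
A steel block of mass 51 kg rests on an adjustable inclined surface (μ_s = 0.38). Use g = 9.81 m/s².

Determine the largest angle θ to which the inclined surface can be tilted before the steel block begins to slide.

θ_max ≈ 20.8°

At the slip threshold, m g sin θ = μ_s · m g cos θ, so tan θ = μ_s.
θ_max = arctan(0.38) = 20.8°.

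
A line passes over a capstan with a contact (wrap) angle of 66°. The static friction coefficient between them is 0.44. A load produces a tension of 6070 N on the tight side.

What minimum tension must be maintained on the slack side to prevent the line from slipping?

Capstan equation at impending slip: T_tight/T_slack = e^{μβ}.
β = 66° = 1.152 rad; e^{μβ} = e^{0.44×1.152} = 1.66.
T_slack = T_tight / e^{μβ} = 6070 / 1.66 = 3660 N.

T_min ≈ 3660 N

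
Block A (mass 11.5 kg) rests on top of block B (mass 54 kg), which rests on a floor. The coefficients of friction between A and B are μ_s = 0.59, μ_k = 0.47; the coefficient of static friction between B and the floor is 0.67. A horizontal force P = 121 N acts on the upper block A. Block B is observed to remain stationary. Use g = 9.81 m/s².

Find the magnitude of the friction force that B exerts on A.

Normal force at the A–B interface: N₁ = m_A g = 112.8 N.
Maximum static friction on A from B: μ_s N₁ = 0.59×112.8 = 66.56 N.
P = 121 N exceeds that limit, so A slips over B and the interface friction becomes kinetic: f₁ = μ_k N₁ = 0.47×112.8 = 53 N.
By Newton's third law B feels 53 N forward from A. With B stationary, the floor's static friction on B balances it: f₂ = 53 N (well within μ_s(m_A+m_B)g = 430.5 N).

f ≈ 53 N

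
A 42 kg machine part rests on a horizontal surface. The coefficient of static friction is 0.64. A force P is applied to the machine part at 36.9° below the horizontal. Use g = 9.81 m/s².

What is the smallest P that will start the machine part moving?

P ≈ 635 N

N = m g + P sin α (the push presses the machine part into the horizontal surface).
At impending slip, P cos α = μ_s N = μ_s (m g + P sin α).
Solving: P (cos α − μ_s sin α) = μ_s m g → P = 0.64×412/(cos 36.9° − 0.64 sin 36.9°) = 264/0.4154 = 635 N.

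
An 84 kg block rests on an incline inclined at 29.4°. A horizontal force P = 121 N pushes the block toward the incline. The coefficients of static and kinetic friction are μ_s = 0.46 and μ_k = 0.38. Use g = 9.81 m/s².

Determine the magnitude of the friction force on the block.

The horizontal push has a component P sin θ into the surface, so N = m g cos θ + P sin θ = 717.9 + 59.4 = 777.3 N.
Parallel to the incline: P cos θ − m g sin θ = 105.4 − 404.5 = -299.1 N; the friction needed to balance this is 299.1 N acting up the slope.
Maximum static friction: μ_s N = 0.46 × 777.3 = 357.6 N.
|f_req| = 299.1 ≤ 357.6 N → the block is in equilibrium; friction equals the required value.

f ≈ 299 N (up the incline)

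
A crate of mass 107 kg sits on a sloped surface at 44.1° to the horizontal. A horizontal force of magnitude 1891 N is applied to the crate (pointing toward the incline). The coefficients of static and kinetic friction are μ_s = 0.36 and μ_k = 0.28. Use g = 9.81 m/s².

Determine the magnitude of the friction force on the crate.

Resolve perpendicular to the incline: N = m g cos θ + P sin θ = 107×9.81×cos 44.1° + 1891×sin 44.1° = 2070 N.
Parallel to the incline: P cos θ − m g sin θ = 1358 − 730.5 = 627.5 N; the friction needed to balance this is 627.5 N acting down the slope.
The limit of static friction is μ_s N = 745.1 N.
Since 627.5 N is within the 745.1 N limit, the crate stays put and friction is exactly 627 N.

f ≈ 627 N (down the incline)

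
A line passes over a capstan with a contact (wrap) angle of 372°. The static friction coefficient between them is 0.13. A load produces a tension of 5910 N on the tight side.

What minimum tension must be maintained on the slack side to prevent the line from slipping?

Capstan equation at impending slip: T_tight/T_slack = e^{μβ}.
β = 372° = 6.493 rad; e^{μβ} = e^{0.13×6.493} = 2.326.
T_slack = T_tight / e^{μβ} = 5910 / 2.326 = 2540 N.

T_min ≈ 2540 N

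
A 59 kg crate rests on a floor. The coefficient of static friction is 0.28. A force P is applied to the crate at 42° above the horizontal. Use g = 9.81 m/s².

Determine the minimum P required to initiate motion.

P ≈ 174 N

N = m g − P sin α (the pull lifts the crate).
At impending slip, P cos α = μ_s N = μ_s (m g − P sin α).
Solving: P (cos α + μ_s sin α) = μ_s m g → P = 0.28×579/(cos 42° + 0.28 sin 42°) = 162/0.9305 = 174 N.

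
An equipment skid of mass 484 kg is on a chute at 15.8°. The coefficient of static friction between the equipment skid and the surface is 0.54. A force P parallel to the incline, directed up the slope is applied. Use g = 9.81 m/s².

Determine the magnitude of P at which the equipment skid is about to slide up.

P ≈ 3760 N

At impending motion up the slope, friction acts down-slope at its limit: f = μ_s N.
P is parallel to the surface, so N = m g cos θ = 4570 N.
Along the incline: P = m g sin θ + μ_s N = 1290 + 0.54×4570 = 3760 N.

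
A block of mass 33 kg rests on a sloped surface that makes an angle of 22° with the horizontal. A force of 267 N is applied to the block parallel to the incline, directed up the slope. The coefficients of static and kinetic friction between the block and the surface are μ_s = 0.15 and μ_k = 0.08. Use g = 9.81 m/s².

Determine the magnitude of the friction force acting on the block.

Perpendicular to the surface, N = m g cos θ = 33·9.81·cos 22° = 300.2 N.
The friction needed for equilibrium is m g sin θ − P = 121.3 − 267 = -145.7 N, measured positive up-slope.
The static-friction ceiling is μ_s N = 0.15 × 300.2 = 45.02 N.
|-145.7| exceeds 45.02 N, so the block slips up-slope; friction is kinetic, f = μ_k N = 0.08×300.2 = 24 N.

f ≈ 24 N (down the incline)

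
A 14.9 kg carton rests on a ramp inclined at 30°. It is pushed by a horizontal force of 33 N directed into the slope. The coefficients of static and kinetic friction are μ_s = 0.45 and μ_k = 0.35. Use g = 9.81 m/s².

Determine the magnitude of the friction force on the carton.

f ≈ 44.5 N (up the incline)

Resolve perpendicular to the incline: N = m g cos θ + P sin θ = 14.9×9.81×cos 30° + 33×sin 30° = 143.1 N.
Along the incline, the net driving force (taking up-slope positive) is P cos θ − m g sin θ = 28.58 − 73.08 = -44.51 N, so equilibrium requires friction f = 44.51 N (up-slope).
Maximum static friction: μ_s N = 0.45 × 143.1 = 64.39 N.
|f_req| = 44.51 ≤ 64.39 N → the carton is in equilibrium; friction equals the required value.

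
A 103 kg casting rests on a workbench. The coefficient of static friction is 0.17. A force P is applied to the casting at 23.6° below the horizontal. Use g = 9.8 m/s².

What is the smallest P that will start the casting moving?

P ≈ 202 N

N = m g + P sin α (the push presses the casting into the workbench).
At impending slip, P cos α = μ_s N = μ_s (m g + P sin α).
Solving: P (cos α − μ_s sin α) = μ_s m g → P = 0.17×1010/(cos 23.6° − 0.17 sin 23.6°) = 172/0.8483 = 202 N.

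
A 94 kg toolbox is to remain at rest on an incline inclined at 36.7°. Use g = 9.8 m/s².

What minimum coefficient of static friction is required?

μ_s,min ≈ 0.745

At the slip threshold m g sin θ = μ_s m g cos θ, so μ_s,min = tan θ.
μ_s,min = tan 36.7° = 0.745.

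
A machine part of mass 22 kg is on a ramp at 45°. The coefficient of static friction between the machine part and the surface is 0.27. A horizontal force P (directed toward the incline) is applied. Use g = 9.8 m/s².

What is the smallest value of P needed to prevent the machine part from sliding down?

P_min ≈ 124 N

The machine part tends to slide down (tan θ > μ_s), so at the point of impending slip friction acts up-slope at its limit: f = μ_s N.
Perpendicular to the incline: N = m g cos θ + P sin θ.
Along the incline: P cos θ + μ_s N = m g sin θ, i.e. P cos θ + μ_s (m g cos θ + P sin θ) = m g sin θ.
Solving, P (cos θ + μ_s sin θ) = m g (sin θ − μ_s cos θ), so P = 216×0.5162/0.898 = 124 N.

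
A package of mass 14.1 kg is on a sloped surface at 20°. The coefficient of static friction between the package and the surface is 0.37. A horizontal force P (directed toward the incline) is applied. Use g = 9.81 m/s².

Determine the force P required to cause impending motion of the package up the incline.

P ≈ 117 N

At impending motion up the slope, friction acts down-slope at its limit: f = μ_s N.
Perpendicular to the incline: N = m g cos θ + P sin θ.
Along the incline: P cos θ = m g sin θ + μ_s N = m g sin θ + μ_s (m g cos θ + P sin θ).
Solving, P (cos θ − μ_s sin θ) = m g (sin θ + μ_s cos θ), so P = 14.1×9.81×(sin 20° + 0.37 cos 20°)/(cos 20° − 0.37 sin 20°) = 138×0.6897/0.8131 = 117 N.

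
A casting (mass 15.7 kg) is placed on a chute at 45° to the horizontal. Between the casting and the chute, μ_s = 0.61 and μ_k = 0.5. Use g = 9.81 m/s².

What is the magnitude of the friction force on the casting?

The normal reaction is N = m g cos θ = 108.9 N.
For equilibrium along the incline, friction must balance the weight component: f = m g sin θ = 108.9 N up the slope.
Static friction can supply at most μ_s N = 66.43 N.
Since |108.9| > 66.43 N, static friction cannot hold it; the casting slides down the incline and kinetic friction applies: f = μ_k N = 0.5 × 108.9 = 54.5 N.

f ≈ 54.5 N (up the incline)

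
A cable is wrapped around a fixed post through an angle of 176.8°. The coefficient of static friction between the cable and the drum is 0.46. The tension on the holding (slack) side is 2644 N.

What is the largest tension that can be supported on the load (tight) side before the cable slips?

T_max ≈ 10900 N

At impending slip the capstan equation gives T₂/T₁ = e^{μβ} with β in radians.
β = 176.8° × π/180 = 3.086 rad.
e^{μβ} = e^{0.46×3.086} = 4.135.
T₂ = T₁ · e^{μβ} = 2644 × 4.135 = 10900 N.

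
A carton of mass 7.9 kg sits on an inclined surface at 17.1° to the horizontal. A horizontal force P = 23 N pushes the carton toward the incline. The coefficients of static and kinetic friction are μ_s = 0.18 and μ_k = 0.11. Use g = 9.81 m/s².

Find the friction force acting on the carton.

f ≈ 0.805 N (up the incline)

The horizontal push has a component P sin θ into the surface, so N = m g cos θ + P sin θ = 74.07 + 6.763 = 80.84 N.
Parallel to the incline: P cos θ − m g sin θ = 21.98 − 22.79 = -0.8046 N; the friction needed to balance this is 0.8046 N acting up the slope.
Maximum static friction: μ_s N = 0.18 × 80.84 = 14.55 N.
Since 0.8046 N is within the 14.55 N limit, the carton stays put and friction is exactly 0.805 N.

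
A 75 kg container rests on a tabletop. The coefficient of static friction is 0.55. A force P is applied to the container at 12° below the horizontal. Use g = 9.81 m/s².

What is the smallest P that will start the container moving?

N = m g + P sin α (the push presses the container into the tabletop).
At impending slip, P cos α = μ_s N = μ_s (m g + P sin α).
Solving: P (cos α − μ_s sin α) = μ_s m g → P = 0.55×736/(cos 12° − 0.55 sin 12°) = 405/0.8638 = 468 N.

P ≈ 468 N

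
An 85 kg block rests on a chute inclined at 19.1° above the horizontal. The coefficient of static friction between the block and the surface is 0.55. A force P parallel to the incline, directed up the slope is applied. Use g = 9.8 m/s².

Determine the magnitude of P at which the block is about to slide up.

P ≈ 706 N

At impending motion up the slope, friction acts down-slope at its limit: f = μ_s N.
P is parallel to the surface, so N = m g cos θ = 787 N.
Along the incline: P = m g sin θ + μ_s N = 273 + 0.55×787 = 706 N.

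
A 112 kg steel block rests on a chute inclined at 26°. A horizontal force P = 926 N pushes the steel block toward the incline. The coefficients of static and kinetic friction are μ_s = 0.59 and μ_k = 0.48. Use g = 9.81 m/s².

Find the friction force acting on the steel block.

f ≈ 351 N (down the incline)

The horizontal push has a component P sin θ into the surface, so N = m g cos θ + P sin θ = 987.5 + 405.9 = 1393 N.
Parallel to the incline: P cos θ − m g sin θ = 832.3 − 481.6 = 350.6 N; the friction needed to balance this is 350.6 N acting down the slope.
The limit of static friction is μ_s N = 822.1 N.
|f_req| = 350.6 ≤ 822.1 N → the steel block is in equilibrium; friction equals the required value.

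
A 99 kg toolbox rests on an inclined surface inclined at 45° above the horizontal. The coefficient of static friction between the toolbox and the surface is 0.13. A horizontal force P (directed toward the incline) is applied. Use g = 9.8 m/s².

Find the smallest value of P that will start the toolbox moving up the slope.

P ≈ 1260 N

At impending motion up the slope, friction acts down-slope at its limit: f = μ_s N.
Perpendicular to the incline: N = m g cos θ + P sin θ.
Along the incline: P cos θ = m g sin θ + μ_s N = m g sin θ + μ_s (m g cos θ + P sin θ).
Solving, P (cos θ − μ_s sin θ) = m g (sin θ + μ_s cos θ), so P = 99×9.8×(sin 45° + 0.13 cos 45°)/(cos 45° − 0.13 sin 45°) = 970×0.799/0.6152 = 1260 N.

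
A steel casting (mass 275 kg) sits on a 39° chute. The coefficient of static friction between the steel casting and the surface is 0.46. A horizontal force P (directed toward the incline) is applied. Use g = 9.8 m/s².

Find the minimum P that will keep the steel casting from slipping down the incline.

The steel casting tends to slide down (tan θ > μ_s), so at the point of impending slip friction acts up-slope at its limit: f = μ_s N.
Perpendicular to the incline: N = m g cos θ + P sin θ.
Along the incline: P cos θ + μ_s N = m g sin θ, i.e. P cos θ + μ_s (m g cos θ + P sin θ) = m g sin θ.
Solving, P (cos θ + μ_s sin θ) = m g (sin θ − μ_s cos θ), so P = 2700×0.2718/1.067 = 687 N.

P_min ≈ 687 N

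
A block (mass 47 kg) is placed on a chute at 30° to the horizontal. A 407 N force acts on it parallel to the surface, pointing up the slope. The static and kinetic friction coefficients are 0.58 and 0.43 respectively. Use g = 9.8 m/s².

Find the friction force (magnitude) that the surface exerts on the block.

f ≈ 177 N (down the incline)

Perpendicular to the surface, N = m g cos θ = 47·9.8·cos 30° = 398.9 N.
The friction needed for equilibrium is m g sin θ − P = 230.3 − 407 = -176.7 N, measured positive up-slope.
The static-friction ceiling is μ_s N = 0.58 × 398.9 = 231.4 N.
Since |-176.7| ≤ 231.4 N, static friction is sufficient; f equals the required value, not μ_s N.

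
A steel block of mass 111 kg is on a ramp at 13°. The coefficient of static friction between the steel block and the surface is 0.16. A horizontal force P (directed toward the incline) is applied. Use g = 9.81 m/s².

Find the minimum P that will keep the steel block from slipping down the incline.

P_min ≈ 74.4 N

The steel block tends to slide down (tan θ > μ_s), so at the point of impending slip friction acts up-slope at its limit: f = μ_s N.
Perpendicular to the incline: N = m g cos θ + P sin θ.
Along the incline: P cos θ + μ_s N = m g sin θ, i.e. P cos θ + μ_s (m g cos θ + P sin θ) = m g sin θ.
Solving, P (cos θ + μ_s sin θ) = m g (sin θ − μ_s cos θ), so P = 1090×0.06905/1.01 = 74.4 N.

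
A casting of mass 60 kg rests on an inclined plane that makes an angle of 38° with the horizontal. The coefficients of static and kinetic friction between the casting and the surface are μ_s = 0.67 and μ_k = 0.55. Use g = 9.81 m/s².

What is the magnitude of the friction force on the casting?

f ≈ 255 N (up the incline)

Normal force: N = m g cos θ = 60 × 9.81 × cos 38° = 463.8 N.
For equilibrium along the incline, friction must balance the weight component: f = m g sin θ = 362.4 N up the slope.
Static friction can supply at most μ_s N = 310.8 N.
|362.4| exceeds 310.8 N, so the casting slips down-slope; friction is kinetic, f = μ_k N = 0.55×463.8 = 255 N.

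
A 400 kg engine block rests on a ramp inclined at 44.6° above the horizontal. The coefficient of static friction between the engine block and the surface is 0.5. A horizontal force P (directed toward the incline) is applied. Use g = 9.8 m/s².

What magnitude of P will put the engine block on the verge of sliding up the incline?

At impending motion up the slope, friction acts down-slope at its limit: f = μ_s N.
Perpendicular to the incline: N = m g cos θ + P sin θ.
Along the incline: P cos θ = m g sin θ + μ_s N = m g sin θ + μ_s (m g cos θ + P sin θ).
Solving, P (cos θ − μ_s sin θ) = m g (sin θ + μ_s cos θ), so P = 400×9.8×(sin 44.6° + 0.5 cos 44.6°)/(cos 44.6° − 0.5 sin 44.6°) = 3920×1.058/0.3609 = 11500 N.

P ≈ 11500 N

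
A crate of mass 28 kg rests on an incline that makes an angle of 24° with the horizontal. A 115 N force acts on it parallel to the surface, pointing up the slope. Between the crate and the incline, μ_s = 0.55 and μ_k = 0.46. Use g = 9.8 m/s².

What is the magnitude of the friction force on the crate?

f ≈ 3.39 N (down the incline)

The normal reaction is N = m g cos θ = 250.7 N.
For equilibrium along the incline the friction force must supply f = m g sin θ − P = 111.6 − 115 = -3.391 N (positive meaning up-slope).
Maximum static friction available: μ_s N = 0.55 × 250.7 = 137.9 N.
Since |-3.391| ≤ 137.9 N, static friction is sufficient; f equals the required value, not μ_s N.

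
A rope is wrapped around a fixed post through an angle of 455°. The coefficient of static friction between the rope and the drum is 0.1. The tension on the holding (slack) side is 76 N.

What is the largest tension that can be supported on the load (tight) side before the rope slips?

T_max ≈ 168 N

At impending slip the capstan equation gives T₂/T₁ = e^{μβ} with β in radians.
β = 455° × π/180 = 7.941 rad.
e^{μβ} = e^{0.1×7.941} = 2.213.
T₂ = T₁ · e^{μβ} = 76 × 2.213 = 168 N.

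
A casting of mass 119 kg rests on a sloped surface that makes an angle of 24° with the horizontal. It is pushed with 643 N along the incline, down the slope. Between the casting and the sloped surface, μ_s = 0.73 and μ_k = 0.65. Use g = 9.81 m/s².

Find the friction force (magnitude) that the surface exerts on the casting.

f ≈ 693 N (up the incline)

Normal force: N = m g cos θ = 119 × 9.81 × cos 24° = 1066 N.
For equilibrium along the incline the friction force must supply f = m g sin θ + P = 474.8 + 643 = 1118 N (positive meaning up-slope).
The static-friction ceiling is μ_s N = 0.73 × 1066 = 778.5 N.
|1118| exceeds 778.5 N, so the casting slips down-slope; friction is kinetic, f = μ_k N = 0.65×1066 = 693 N.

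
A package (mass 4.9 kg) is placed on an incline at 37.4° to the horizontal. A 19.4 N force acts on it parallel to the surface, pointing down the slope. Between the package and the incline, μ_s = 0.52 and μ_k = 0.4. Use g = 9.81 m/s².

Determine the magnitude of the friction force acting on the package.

Normal force: N = m g cos θ = 4.9 × 9.81 × cos 37.4° = 38.19 N.
The friction needed for equilibrium is m g sin θ + P = 29.2 + 19.4 = 48.6 N, measured positive up-slope.
Static friction can supply at most μ_s N = 19.86 N.
|48.6| exceeds 19.86 N, so the package slips down-slope; friction is kinetic, f = μ_k N = 0.4×38.19 = 15.3 N.

f ≈ 15.3 N (up the incline)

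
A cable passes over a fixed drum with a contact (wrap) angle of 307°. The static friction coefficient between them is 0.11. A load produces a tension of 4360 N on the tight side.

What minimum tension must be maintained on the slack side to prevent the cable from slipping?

T_min ≈ 2420 N

Capstan equation at impending slip: T_tight/T_slack = e^{μβ}.
β = 307° = 5.358 rad; e^{μβ} = e^{0.11×5.358} = 1.803.
T_slack = T_tight / e^{μβ} = 4360 / 1.803 = 2420 N.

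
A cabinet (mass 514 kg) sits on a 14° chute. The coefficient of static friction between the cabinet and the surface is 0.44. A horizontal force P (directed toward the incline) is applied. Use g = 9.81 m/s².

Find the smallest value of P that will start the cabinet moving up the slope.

P ≈ 3900 N

At impending motion up the slope, friction acts down-slope at its limit: f = μ_s N.
Perpendicular to the incline: N = m g cos θ + P sin θ.
Along the incline: P cos θ = m g sin θ + μ_s N = m g sin θ + μ_s (m g cos θ + P sin θ).
Solving, P (cos θ − μ_s sin θ) = m g (sin θ + μ_s cos θ), so P = 514×9.81×(sin 14° + 0.44 cos 14°)/(cos 14° − 0.44 sin 14°) = 5040×0.6689/0.8639 = 3900 N.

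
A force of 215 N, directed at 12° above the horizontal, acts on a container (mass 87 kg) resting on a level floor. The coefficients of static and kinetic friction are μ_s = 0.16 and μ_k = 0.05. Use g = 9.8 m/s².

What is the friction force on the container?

The vertical component of P reduces the normal force: N = m g − P sin α = 852.6 − 44.7 = 807.9 N.
The horizontal driving force is P cos α = 210.3 N, so equilibrium needs friction f = 210.3 N.
The static-friction limit is μ_s N = 129.3 N.
210.3 > 129.3 N → the container slides; f = μ_k N = 0.05×807.9 = 40.4 N.

f ≈ 40.4 N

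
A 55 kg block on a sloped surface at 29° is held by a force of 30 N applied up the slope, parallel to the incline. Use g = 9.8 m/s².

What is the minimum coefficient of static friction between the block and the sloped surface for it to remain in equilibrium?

N = m g cos θ = 471.4 N.
Friction must make up the shortfall along the incline: f = m g sin θ − P = 261.3 − 30 = 231.3 N.
At the threshold f = μ_s N, so μ_s,min = 231.3/471.4 = 0.491.

μ_s,min ≈ 0.491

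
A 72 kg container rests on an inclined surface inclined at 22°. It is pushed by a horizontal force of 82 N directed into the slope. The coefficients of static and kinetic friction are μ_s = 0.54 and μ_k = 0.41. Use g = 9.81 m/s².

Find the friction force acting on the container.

Normal direction: N = m g cos θ + P sin θ = 685.6 N.
Along the incline, the net driving force (taking up-slope positive) is P cos θ − m g sin θ = 76.03 − 264.6 = -188.6 N, so equilibrium requires friction f = 188.6 N (up-slope).
The limit of static friction is μ_s N = 370.2 N.
Since 188.6 N is within the 370.2 N limit, the container stays put and friction is exactly 189 N.

f ≈ 189 N (up the incline)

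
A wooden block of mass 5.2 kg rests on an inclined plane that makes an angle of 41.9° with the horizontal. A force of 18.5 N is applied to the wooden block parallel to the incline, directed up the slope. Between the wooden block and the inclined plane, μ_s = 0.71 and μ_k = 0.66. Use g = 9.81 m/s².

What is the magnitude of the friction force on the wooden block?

The normal reaction is N = m g cos θ = 37.97 N.
Parallel to the incline, ΣF = 0 gives f = m g sin θ − P = 34.07 − 18.5 = 15.57 N (up-slope positive).
The static-friction ceiling is μ_s N = 0.71 × 37.97 = 26.96 N.
Since |15.57| ≤ 26.96 N, no slip — friction simply equals what equilibrium demands.

f ≈ 15.6 N (up the incline)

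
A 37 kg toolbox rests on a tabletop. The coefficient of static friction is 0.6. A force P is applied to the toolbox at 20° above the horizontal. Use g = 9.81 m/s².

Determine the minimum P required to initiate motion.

N = m g − P sin α (the pull lifts the toolbox).
At impending slip, P cos α = μ_s N = μ_s (m g − P sin α).
Solving: P (cos α + μ_s sin α) = μ_s m g → P = 0.6×363/(cos 20° + 0.6 sin 20°) = 218/1.145 = 190 N.

P ≈ 190 N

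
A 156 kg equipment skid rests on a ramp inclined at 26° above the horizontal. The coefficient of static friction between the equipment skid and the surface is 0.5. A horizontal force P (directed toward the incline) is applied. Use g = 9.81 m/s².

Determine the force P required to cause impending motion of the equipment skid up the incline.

At impending motion up the slope, friction acts down-slope at its limit: f = μ_s N.
Perpendicular to the incline: N = m g cos θ + P sin θ.
Along the incline: P cos θ = m g sin θ + μ_s N = m g sin θ + μ_s (m g cos θ + P sin θ).
Solving, P (cos θ − μ_s sin θ) = m g (sin θ + μ_s cos θ), so P = 156×9.81×(sin 26° + 0.5 cos 26°)/(cos 26° − 0.5 sin 26°) = 1530×0.8878/0.6796 = 2000 N.

P ≈ 2000 N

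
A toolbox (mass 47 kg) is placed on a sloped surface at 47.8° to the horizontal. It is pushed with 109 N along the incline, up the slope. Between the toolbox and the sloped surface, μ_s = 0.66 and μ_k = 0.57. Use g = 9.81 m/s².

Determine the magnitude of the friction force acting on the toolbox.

f ≈ 177 N (up the incline)

Normal force: N = m g cos θ = 47 × 9.81 × cos 47.8° = 309.7 N.
Parallel to the incline, ΣF = 0 gives f = m g sin θ − P = 341.6 − 109 = 232.6 N (up-slope positive).
Static friction can supply at most μ_s N = 204.4 N.
Since |232.6| > 204.4 N, static friction cannot hold it; the toolbox slides down the incline and kinetic friction applies: f = μ_k N = 0.57 × 309.7 = 177 N.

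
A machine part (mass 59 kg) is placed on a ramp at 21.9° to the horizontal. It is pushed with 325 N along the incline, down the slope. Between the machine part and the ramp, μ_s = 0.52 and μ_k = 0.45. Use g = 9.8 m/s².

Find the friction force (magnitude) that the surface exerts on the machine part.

Normal force: N = m g cos θ = 59 × 9.8 × cos 21.9° = 536.5 N.
Parallel to the incline, ΣF = 0 gives f = m g sin θ + P = 215.7 + 325 = 540.7 N (up-slope positive).
Static friction can supply at most μ_s N = 279 N.
|540.7| exceeds 279 N, so the machine part slips down-slope; friction is kinetic, f = μ_k N = 0.45×536.5 = 241 N.

f ≈ 241 N (up the incline)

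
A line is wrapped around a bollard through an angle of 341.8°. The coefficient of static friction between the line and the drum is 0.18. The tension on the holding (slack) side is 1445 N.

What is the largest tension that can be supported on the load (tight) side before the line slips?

At impending slip the capstan equation gives T₂/T₁ = e^{μβ} with β in radians.
β = 341.8° × π/180 = 5.966 rad.
e^{μβ} = e^{0.18×5.966} = 2.926.
T₂ = T₁ · e^{μβ} = 1445 × 2.926 = 4230 N.

T_max ≈ 4230 N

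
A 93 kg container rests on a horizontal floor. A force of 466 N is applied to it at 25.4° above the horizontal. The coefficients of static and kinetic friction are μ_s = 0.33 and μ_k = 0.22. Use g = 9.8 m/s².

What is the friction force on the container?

The vertical component of P reduces the normal force: N = m g − P sin α = 911.4 − 199.9 = 711.5 N.
Horizontally, friction must balance P cos α = 421 N.
The static-friction limit is μ_s N = 234.8 N.
The required friction exceeds μ_s N, so the container moves and f = μ_k N = 157 N.

f ≈ 157 N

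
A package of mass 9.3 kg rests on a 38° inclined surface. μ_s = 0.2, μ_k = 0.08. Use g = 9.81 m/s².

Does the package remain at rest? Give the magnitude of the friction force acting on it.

f ≈ 5.75 N

N = m g cos θ = 71.9 N.
Down-slope weight component: m g sin θ = 56.2 N.
μ_s N = 14.4 N.
56.2 > 14.4 N, so it slides; kinetic friction f = μ_k N = 0.08×71.9 = 5.75 N.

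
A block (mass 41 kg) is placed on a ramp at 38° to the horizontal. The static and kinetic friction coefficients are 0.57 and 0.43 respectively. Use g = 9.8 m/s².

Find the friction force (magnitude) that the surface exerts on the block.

Perpendicular to the surface, N = m g cos θ = 41·9.8·cos 38° = 316.6 N.
Along the slope the weight component is m g sin θ = 247.4 N; friction must supply exactly this, acting up-slope.
The static-friction ceiling is μ_s N = 0.57 × 316.6 = 180.5 N.
Since |247.4| > 180.5 N, static friction cannot hold it; the block slides down the incline and kinetic friction applies: f = μ_k N = 0.43 × 316.6 = 136 N.

f ≈ 136 N (up the incline)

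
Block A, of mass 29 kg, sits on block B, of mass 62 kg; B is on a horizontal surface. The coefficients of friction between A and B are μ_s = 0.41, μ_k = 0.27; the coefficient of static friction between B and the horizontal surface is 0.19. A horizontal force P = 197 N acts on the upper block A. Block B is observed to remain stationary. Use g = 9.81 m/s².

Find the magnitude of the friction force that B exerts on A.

f ≈ 76.8 N

Normal force at the A–B interface: N₁ = m_A g = 284.5 N.
So the A–B interface can sustain at most μ_s N₁ = 116.6 N of static friction.
P = 197 N exceeds that limit, so A slips over B and the interface friction becomes kinetic: f₁ = μ_k N₁ = 0.27×284.5 = 76.8 N.
B experiences an equal 76.8 N forward from A (third law). B is in equilibrium, so the floor supplies f₂ = 76.8 N of static friction (limit μ_s(m_A+m_B)g = 169.6 N, not exceeded).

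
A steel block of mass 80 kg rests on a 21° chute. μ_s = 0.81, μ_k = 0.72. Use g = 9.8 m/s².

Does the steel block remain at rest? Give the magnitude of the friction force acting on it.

N = m g cos θ = 732 N.
Down-slope weight component: m g sin θ = 281 N.
μ_s N = 593 N.
281 ≤ 593 N, so it stays put; friction = 281 N.

f ≈ 281 N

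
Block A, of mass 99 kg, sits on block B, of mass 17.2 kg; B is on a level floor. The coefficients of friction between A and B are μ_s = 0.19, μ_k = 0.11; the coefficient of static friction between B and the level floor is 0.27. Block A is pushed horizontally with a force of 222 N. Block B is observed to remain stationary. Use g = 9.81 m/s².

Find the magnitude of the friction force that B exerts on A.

f ≈ 107 N

Between the blocks, N₁ = m_A g = 971.2 N.
So the A–B interface can sustain at most μ_s N₁ = 184.5 N of static friction.
P = 222 N exceeds that limit, so A slips over B and the interface friction becomes kinetic: f₁ = μ_k N₁ = 0.11×971.2 = 107 N.
B experiences an equal 107 N forward from A (third law). B is in equilibrium, so the floor supplies f₂ = 107 N of static friction (limit μ_s(m_A+m_B)g = 307.8 N, not exceeded).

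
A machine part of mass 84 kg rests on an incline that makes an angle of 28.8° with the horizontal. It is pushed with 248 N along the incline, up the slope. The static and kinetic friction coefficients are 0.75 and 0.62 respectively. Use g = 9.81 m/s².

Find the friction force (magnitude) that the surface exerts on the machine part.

The normal reaction is N = m g cos θ = 722.1 N.
Parallel to the incline, ΣF = 0 gives f = m g sin θ − P = 397 − 248 = 149 N (up-slope positive).
The static-friction ceiling is μ_s N = 0.75 × 722.1 = 541.6 N.
Since |149| ≤ 541.6 N, static friction is sufficient; f equals the required value, not μ_s N.

f ≈ 149 N (up the incline)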